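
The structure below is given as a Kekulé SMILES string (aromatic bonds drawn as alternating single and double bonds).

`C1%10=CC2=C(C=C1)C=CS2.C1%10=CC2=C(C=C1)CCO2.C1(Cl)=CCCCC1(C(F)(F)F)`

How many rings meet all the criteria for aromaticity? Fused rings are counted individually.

The SMILES encodes a six-membered carbon ring with three alternating C=C double bonds, fused to a five-membered ring containing one sulfur and two C=C double bonds; a six-membered carbon ring with three alternating C=C double bonds, fused to a five-membered ring containing one oxygen and two sp³ carbons; a six-membered carbon ring with one C=C double bond.
The fused 6/5-membered bicyclic (with one sulfur) is a single π system with 9 sp² atoms and 10 π electrons from ring double bonds plus a heteroatom lone pair. 10 = 4(2)+2, so the system is aromatic and both rings count as aromatic (benzothiophene).
The 6-membered ring is planar and fully conjugated; 3 ring double bonds give 6 π electrons. 6 = 4(1)+2, so it is aromatic (benzene ring).
The 5-membered ring with one oxygen has two sp³ carbons, so it is not fully conjugated — not aromatic (oxolane ring).
The second 6-membered ring has four sp³ carbons, so it is not fully conjugated — not aromatic (cyclohexene).
3 of the 5 rings are aromatic. Total: 3.

3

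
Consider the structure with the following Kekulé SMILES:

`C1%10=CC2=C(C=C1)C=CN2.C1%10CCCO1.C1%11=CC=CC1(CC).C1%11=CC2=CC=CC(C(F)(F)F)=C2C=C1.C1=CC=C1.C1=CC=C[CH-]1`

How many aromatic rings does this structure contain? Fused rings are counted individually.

5

The SMILES encodes a six-membered carbon ring with three alternating C=C double bonds, fused to a five-membered ring containing one N–H nitrogen and two C=C double bonds; a five-membered saturated ring of four carbons and one oxygen; a five-membered carbon ring with two conjugated C=C double bonds and one sp³ carbon; two fused six-membered carbon rings, each with three alternating C=C double bonds; a four-membered carbon ring with two alternating C=C double bonds; a five-membered all-carbon ring bearing a negative charge on one carbon, with two C=C double bonds.
The fused 6/5-membered bicyclic (with one N–H) is a single π system with 9 sp² atoms and 10 π electrons from ring double bonds plus a heteroatom lone pair. 10 = 4(2)+2, so the system is aromatic and both rings count as aromatic (indole).
The 5-membered ring with one oxygen has only sp³ atoms, so it is not fully conjugated — not aromatic (tetrahydrofuran).
The 5-membered ring has one sp³ carbon, so it is not fully conjugated — not aromatic (cyclopentadiene).
The fused 6/6-membered bicyclic is a single π system with 10 sp² atoms and 10 π electrons from ring double bonds. 10 = 4(2)+2, so the system is aromatic and both rings count as aromatic (naphthalene).
The 4-membered ring has only sp² ring atoms; a planar conformation would have a fully conjugated π system of 4 electrons. But 4 = 4(1), which is 4n not 4n+2, so it is not aromatic (cyclobutadiene) — cyclobutadiene is antiaromatic and distorts to a rectangle.
The second 5-membered ring is planar and fully conjugated; 2 ring double bonds (4 π electrons) plus the carbanion lone pair (2) give 6 π electrons. That satisfies 4n+2 with n=1, so it is aromatic (cyclopentadienyl anion).
5 of the 8 rings are aromatic. Total: 5.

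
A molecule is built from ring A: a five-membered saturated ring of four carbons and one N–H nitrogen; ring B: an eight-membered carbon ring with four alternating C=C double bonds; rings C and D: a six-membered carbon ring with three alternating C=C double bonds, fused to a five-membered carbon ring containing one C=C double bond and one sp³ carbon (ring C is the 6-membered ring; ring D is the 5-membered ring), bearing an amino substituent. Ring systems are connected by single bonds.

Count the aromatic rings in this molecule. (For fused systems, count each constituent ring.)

Ring A has only sp³ atoms, so it is not fully conjugated — not aromatic (pyrrolidine).
Ring B has only sp² ring atoms; a planar conformation would have a fully conjugated π system of 8 electrons. But 8 = 4(2), which is 4n not 4n+2, so ring B is not aromatic (cyclooctatetraene) — cyclooctatetraene distorts into a non-planar tub to avoid antiaromaticity.
Ring C is planar and fully conjugated; 3 ring double bonds give 6 π electrons. That satisfies 4n+2 with n=1, so ring C is aromatic (benzene ring).
Ring D has one sp³ carbon, so it is not fully conjugated — not aromatic (cyclopentene ring).
Aromatic: C. Total: 1.

1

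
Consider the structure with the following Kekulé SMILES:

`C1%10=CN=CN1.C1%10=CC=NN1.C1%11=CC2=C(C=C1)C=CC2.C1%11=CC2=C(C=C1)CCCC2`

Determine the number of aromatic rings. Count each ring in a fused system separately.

4

The SMILES encodes a five-membered ring with nitrogens at positions 1 and 3 (one bearing H, one in a C=N bond) and two double bonds; a five-membered ring with two adjacent nitrogens (one bearing H, one in a double bond) and two double bonds; a six-membered carbon ring with three alternating C=C double bonds, fused to a five-membered carbon ring containing one C=C double bond and one sp³ carbon; a six-membered carbon ring with three alternating C=C double bonds, fused to a saturated six-membered carbon ring.
The 5-membered ring with two nitrogens (one N–H, one =N–) has a continuous p-orbital overlap around the ring; 2 ring double bonds (4 π electrons) plus a heteroatom lone pair (2) give 6 π electrons. Since 6 = 4n+2 (n=1), it is aromatic (imidazole).
The 5-membered ring with two adjacent nitrogens (one N–H, one =N–) is fully conjugated (every ring atom contributes a p orbital); 2 ring double bonds (4 π electrons) plus a heteroatom lone pair (2) give 6 π electrons. That satisfies 4n+2 with n=1, so it is aromatic (pyrazole).
The 6-membered ring has a continuous p-orbital overlap around the ring; 3 ring double bonds give 6 π electrons. Since 6 = 4n+2 (n=1), it is aromatic (benzene ring).
The 5-membered ring has one sp³ carbon, so it is not fully conjugated — not aromatic (cyclopentene ring).
The second 6-membered ring is planar and fully conjugated; 3 ring double bonds give 6 π electrons. 6 = 4(1)+2, so it is aromatic (benzene ring).
The third 6-membered ring has four sp³ carbons, so it is not fully conjugated — not aromatic (cyclohexane ring).
4 of the 6 rings are aromatic. Total: 4.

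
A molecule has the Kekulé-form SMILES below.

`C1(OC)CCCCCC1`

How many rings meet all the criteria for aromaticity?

The SMILES encodes a seven-membered saturated carbon ring.
The 7-membered ring has only sp³ atoms, so it is not fully conjugated — not aromatic (cycloheptane).

0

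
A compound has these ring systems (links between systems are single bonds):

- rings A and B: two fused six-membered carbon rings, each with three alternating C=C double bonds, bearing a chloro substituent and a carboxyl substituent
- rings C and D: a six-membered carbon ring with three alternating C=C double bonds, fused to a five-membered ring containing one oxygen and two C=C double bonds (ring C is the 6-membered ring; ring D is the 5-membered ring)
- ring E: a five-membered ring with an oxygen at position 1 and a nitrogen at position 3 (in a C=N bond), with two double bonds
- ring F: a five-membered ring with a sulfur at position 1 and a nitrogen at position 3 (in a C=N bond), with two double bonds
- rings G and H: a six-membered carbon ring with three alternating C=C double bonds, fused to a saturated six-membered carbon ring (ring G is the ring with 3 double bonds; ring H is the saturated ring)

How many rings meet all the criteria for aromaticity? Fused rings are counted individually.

7

Rings A and B form a fused bicyclic system with 10 sp² atoms and 10 π electrons from ring double bonds. 10 = 4(2)+2, so the system is aromatic and both rings count as aromatic (naphthalene).
Rings C and D form a fused bicyclic system (with one oxygen) with 9 sp² atoms and 10 π electrons from ring double bonds plus a heteroatom lone pair. 10 = 4(2)+2, so the system is aromatic and both rings count as aromatic (benzofuran).
Ring E has a continuous p-orbital overlap around the ring; 2 ring double bonds (4 π electrons) plus a heteroatom lone pair (2) give 6 π electrons. 6 = 4(1)+2, so ring E is aromatic (oxazole).
Ring F has a continuous p-orbital overlap around the ring; 2 ring double bonds (4 π electrons) plus a heteroatom lone pair (2) give 6 π electrons. Since 6 = 4n+2 (n=1), ring F is aromatic (thiazole).
Ring G has a continuous p-orbital overlap around the ring; 3 ring double bonds give 6 π electrons. That satisfies 4n+2 with n=1, so ring G is aromatic (benzene ring).
Ring H has four sp³ carbons, so it is not fully conjugated — not aromatic (cyclohexane ring).
Aromatic: A, B, C, D, E, F, G. Total: 7.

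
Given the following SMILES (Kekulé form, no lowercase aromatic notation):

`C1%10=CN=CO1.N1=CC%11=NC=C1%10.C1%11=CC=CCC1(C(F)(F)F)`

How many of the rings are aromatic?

2

The SMILES encodes a five-membered ring with an oxygen at position 1 and a nitrogen at position 3 (in a C=N bond), with two double bonds; a six-membered ring with nitrogens at positions 1 and 4 and three alternating double bonds; a six-membered carbon ring with two conjugated C=C double bonds and two sp³ carbons.
The 5-membered ring with one oxygen and one =N– has a continuous p-orbital overlap around the ring; 2 ring double bonds (4 π electrons) plus a heteroatom lone pair (2) give 6 π electrons. That satisfies 4n+2 with n=1, so it is aromatic (oxazole).
The 6-membered ring with two nitrogens (1,4) has a continuous p-orbital overlap around the ring; 3 ring double bonds give 6 π electrons. 6 = 4(1)+2, so it is aromatic (pyrazine).
The 6-membered ring has two sp³ carbons, so it is not fully conjugated — not aromatic (1,3-cyclohexadiene).
2 of the 3 rings are aromatic. Total: 2.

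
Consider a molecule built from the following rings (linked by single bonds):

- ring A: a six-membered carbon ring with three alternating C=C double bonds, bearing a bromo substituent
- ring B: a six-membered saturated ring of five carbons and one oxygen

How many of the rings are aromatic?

1

Ring A is planar and fully conjugated; 3 ring double bonds give 6 π electrons. That satisfies 4n+2 with n=1, so ring A is aromatic (benzene).
Ring B has only sp³ atoms, so it is not fully conjugated — not aromatic (tetrahydropyran).
Aromatic: A. Total: 1.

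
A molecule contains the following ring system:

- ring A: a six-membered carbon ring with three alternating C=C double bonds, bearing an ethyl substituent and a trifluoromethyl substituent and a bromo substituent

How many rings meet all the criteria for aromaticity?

1

Ring A is fully conjugated (every ring atom contributes a p orbital); 3 ring double bonds give 6 π electrons. 6 = 4(1)+2, so ring A is aromatic (benzene).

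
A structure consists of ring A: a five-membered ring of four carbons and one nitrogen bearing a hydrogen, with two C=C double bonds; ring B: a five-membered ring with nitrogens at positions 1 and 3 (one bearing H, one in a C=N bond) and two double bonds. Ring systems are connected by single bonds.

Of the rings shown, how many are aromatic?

Ring A has a continuous p-orbital overlap around the ring; 2 ring double bonds (4 π electrons) plus a heteroatom lone pair (2) give 6 π electrons. 6 = 4(1)+2, so ring A is aromatic (pyrrole).
Ring B has a continuous p-orbital overlap around the ring; 2 ring double bonds (4 π electrons) plus a heteroatom lone pair (2) give 6 π electrons. 6 = 4(1)+2, so ring B is aromatic (imidazole).
Aromatic: A, B. Total: 2.

2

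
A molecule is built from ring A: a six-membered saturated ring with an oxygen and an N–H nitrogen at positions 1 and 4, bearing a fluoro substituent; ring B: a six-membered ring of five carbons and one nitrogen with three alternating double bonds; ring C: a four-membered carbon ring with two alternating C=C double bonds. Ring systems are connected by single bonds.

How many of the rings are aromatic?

1

Ring A has only sp³ atoms, so it is not fully conjugated — not aromatic (morpholine).
Ring B has a continuous p-orbital overlap around the ring; 3 ring double bonds give 6 π electrons. That satisfies 4n+2 with n=1, so ring B is aromatic (pyridine).
Ring C has only sp² ring atoms; a planar conformation would have a fully conjugated π system of 4 electrons. But 4 = 4(1), which is 4n not 4n+2, so ring C is not aromatic (cyclobutadiene) — cyclobutadiene is antiaromatic and distorts to a rectangle.
Aromatic: B. Total: 1.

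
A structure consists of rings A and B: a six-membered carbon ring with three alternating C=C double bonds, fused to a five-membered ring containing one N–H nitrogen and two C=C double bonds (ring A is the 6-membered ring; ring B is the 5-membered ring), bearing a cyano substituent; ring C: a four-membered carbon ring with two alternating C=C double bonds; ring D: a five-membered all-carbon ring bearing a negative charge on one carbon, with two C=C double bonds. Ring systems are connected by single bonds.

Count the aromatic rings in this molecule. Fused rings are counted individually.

3

Rings A and B form a fused bicyclic system (with one N–H) with 9 sp² atoms and 10 π electrons from ring double bonds plus a heteroatom lone pair. 10 = 4(2)+2, so the system is aromatic and both rings count as aromatic (indole).
Ring C has only sp² ring atoms; a planar conformation would have a fully conjugated π system of 4 electrons. But 4 = 4(1), which is 4n not 4n+2, so ring C is not aromatic (cyclobutadiene) — cyclobutadiene is antiaromatic and distorts to a rectangle.
Ring D has a continuous p-orbital overlap around the ring; 2 ring double bonds (4 π electrons) plus the carbanion lone pair (2) give 6 π electrons. That satisfies 4n+2 with n=1, so ring D is aromatic (cyclopentadienyl anion).
Aromatic: A, B, D. Total: 3.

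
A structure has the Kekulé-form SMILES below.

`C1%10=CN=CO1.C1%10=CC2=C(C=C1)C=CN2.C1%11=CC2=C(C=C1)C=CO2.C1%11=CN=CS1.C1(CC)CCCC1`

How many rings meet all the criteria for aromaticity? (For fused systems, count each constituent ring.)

6

The SMILES encodes a five-membered ring with an oxygen at position 1 and a nitrogen at position 3 (in a C=N bond), with two double bonds; a six-membered carbon ring with three alternating C=C double bonds, fused to a five-membered ring containing one N–H nitrogen and two C=C double bonds; a six-membered carbon ring with three alternating C=C double bonds, fused to a five-membered ring containing one oxygen and two C=C double bonds; a five-membered ring with a sulfur at position 1 and a nitrogen at position 3 (in a C=N bond), with two double bonds; a five-membered saturated carbon ring.
The 5-membered ring with one oxygen and one =N– has a continuous p-orbital overlap around the ring; 2 ring double bonds (4 π electrons) plus a heteroatom lone pair (2) give 6 π electrons. That satisfies 4n+2 with n=1, so it is aromatic (oxazole).
The fused 6/5-membered bicyclic (with one N–H) is a single π system with 9 sp² atoms and 10 π electrons from ring double bonds plus a heteroatom lone pair. 10 = 4(2)+2, so the system is aromatic and both rings count as aromatic (indole).
The fused 6/5-membered bicyclic (with one oxygen) is a single π system with 9 sp² atoms and 10 π electrons from ring double bonds plus a heteroatom lone pair. 10 = 4(2)+2, so the system is aromatic and both rings count as aromatic (benzofuran).
The 5-membered ring with one sulfur and one =N– is fully conjugated (every ring atom contributes a p orbital); 2 ring double bonds (4 π electrons) plus a heteroatom lone pair (2) give 6 π electrons. Since 6 = 4n+2 (n=1), it is aromatic (thiazole).
The 5-membered ring has only sp³ atoms, so it is not fully conjugated — not aromatic (cyclopentane).
6 of the 7 rings are aromatic. Total: 6.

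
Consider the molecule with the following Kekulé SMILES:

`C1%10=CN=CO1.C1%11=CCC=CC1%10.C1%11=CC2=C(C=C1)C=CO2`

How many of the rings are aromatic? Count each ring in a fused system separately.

The SMILES encodes a five-membered ring with an oxygen at position 1 and a nitrogen at position 3 (in a C=N bond), with two double bonds; a six-membered carbon ring with two isolated C=C double bonds and two sp³ carbons; a six-membered carbon ring with three alternating C=C double bonds, fused to a five-membered ring containing one oxygen and two C=C double bonds.
The 5-membered ring with one oxygen and one =N– has a continuous p-orbital overlap around the ring; 2 ring double bonds (4 π electrons) plus a heteroatom lone pair (2) give 6 π electrons. 6 = 4(1)+2, so it is aromatic (oxazole).
The 6-membered ring has two sp³ carbons, so it is not fully conjugated — not aromatic (1,4-cyclohexadiene).
The fused 6/5-membered bicyclic (with one oxygen) is a single π system with 9 sp² atoms and 10 π electrons from ring double bonds plus a heteroatom lone pair. 10 = 4(2)+2, so the system is aromatic and both rings count as aromatic (benzofuran).
3 of the 4 rings are aromatic. Total: 3.

3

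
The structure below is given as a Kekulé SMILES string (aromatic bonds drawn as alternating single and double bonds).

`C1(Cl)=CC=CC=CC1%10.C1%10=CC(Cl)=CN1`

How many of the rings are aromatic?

1

The SMILES encodes a seven-membered carbon ring with three C=C double bonds and one sp³ carbon; a five-membered ring of four carbons and one nitrogen bearing a hydrogen, with two C=C double bonds.
The 7-membered ring has one sp³ carbon, so it is not fully conjugated — not aromatic (cycloheptatriene).
The 5-membered ring with one N–H is planar and fully conjugated; 2 ring double bonds (4 π electrons) plus a heteroatom lone pair (2) give 6 π electrons. Since 6 = 4n+2 (n=1), it is aromatic (pyrrole).
1 of the 2 rings is aromatic. Total: 1.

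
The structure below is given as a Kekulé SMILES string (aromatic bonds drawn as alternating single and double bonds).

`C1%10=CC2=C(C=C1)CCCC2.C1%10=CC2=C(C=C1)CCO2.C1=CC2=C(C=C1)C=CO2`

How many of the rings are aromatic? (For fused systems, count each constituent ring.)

The SMILES encodes a six-membered carbon ring with three alternating C=C double bonds, fused to a saturated six-membered carbon ring; a six-membered carbon ring with three alternating C=C double bonds, fused to a five-membered ring containing one oxygen and two sp³ carbons; a six-membered carbon ring with three alternating C=C double bonds, fused to a five-membered ring containing one oxygen and two C=C double bonds.
The 6-membered ring is planar and fully conjugated; 3 ring double bonds give 6 π electrons. Since 6 = 4n+2 (n=1), it is aromatic (benzene ring).
The second 6-membered ring has four sp³ carbons, so it is not fully conjugated — not aromatic (cyclohexane ring).
The third 6-membered ring is fully conjugated (every ring atom contributes a p orbital); 3 ring double bonds give 6 π electrons. Since 6 = 4n+2 (n=1), it is aromatic (benzene ring).
The 5-membered ring with one oxygen has two sp³ carbons, so it is not fully conjugated — not aromatic (oxolane ring).
The fused 6/5-membered bicyclic (with one oxygen) is a single π system with 9 sp² atoms and 10 π electrons from ring double bonds plus a heteroatom lone pair. 10 = 4(2)+2, so the system is aromatic and both rings count as aromatic (benzofuran).
4 of the 6 rings are aromatic. Total: 4.

4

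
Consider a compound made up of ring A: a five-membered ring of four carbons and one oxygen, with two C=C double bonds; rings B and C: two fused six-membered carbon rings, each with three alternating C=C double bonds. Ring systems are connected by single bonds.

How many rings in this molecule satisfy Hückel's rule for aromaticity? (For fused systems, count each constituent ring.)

3

Ring A has a continuous p-orbital overlap around the ring; 2 ring double bonds (4 π electrons) plus a heteroatom lone pair (2) give 6 π electrons. Since 6 = 4n+2 (n=1), ring A is aromatic (furan).
Rings B and C form a fused bicyclic system with 10 sp² atoms and 10 π electrons from ring double bonds. 10 = 4(2)+2, so the system is aromatic and both rings count as aromatic (naphthalene).
Aromatic: A, B, C. Total: 3.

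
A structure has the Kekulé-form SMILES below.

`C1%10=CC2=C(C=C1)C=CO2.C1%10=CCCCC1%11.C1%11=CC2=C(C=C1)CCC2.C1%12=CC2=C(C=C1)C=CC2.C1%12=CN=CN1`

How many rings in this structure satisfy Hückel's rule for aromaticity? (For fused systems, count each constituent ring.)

The SMILES encodes a six-membered carbon ring with three alternating C=C double bonds, fused to a five-membered ring containing one oxygen and two C=C double bonds; a six-membered carbon ring with one C=C double bond; a six-membered carbon ring with three alternating C=C double bonds, fused to a saturated five-membered carbon ring; a six-membered carbon ring with three alternating C=C double bonds, fused to a five-membered carbon ring containing one C=C double bond and one sp³ carbon; a five-membered ring with nitrogens at positions 1 and 3 (one bearing H, one in a C=N bond) and two double bonds.
The fused 6/5-membered bicyclic (with one oxygen) is a single π system with 9 sp² atoms and 10 π electrons from ring double bonds plus a heteroatom lone pair. 10 = 4(2)+2, so the system is aromatic and both rings count as aromatic (benzofuran).
The 6-membered ring has four sp³ carbons, so it is not fully conjugated — not aromatic (cyclohexene).
The second 6-membered ring has a continuous p-orbital overlap around the ring; 3 ring double bonds give 6 π electrons. Since 6 = 4n+2 (n=1), it is aromatic (benzene ring).
The 5-membered ring has three sp³ carbons, so it is not fully conjugated — not aromatic (cyclopentane ring).
The third 6-membered ring has a continuous p-orbital overlap around the ring; 3 ring double bonds give 6 π electrons. That satisfies 4n+2 with n=1, so it is aromatic (benzene ring).
The second 5-membered ring has one sp³ carbon, so it is not fully conjugated — not aromatic (cyclopentene ring).
The 5-membered ring with two nitrogens (one N–H, one =N–) is fully conjugated (every ring atom contributes a p orbital); 2 ring double bonds (4 π electrons) plus a heteroatom lone pair (2) give 6 π electrons. 6 = 4(1)+2, so it is aromatic (imidazole).
5 of the 8 rings are aromatic. Total: 5.

5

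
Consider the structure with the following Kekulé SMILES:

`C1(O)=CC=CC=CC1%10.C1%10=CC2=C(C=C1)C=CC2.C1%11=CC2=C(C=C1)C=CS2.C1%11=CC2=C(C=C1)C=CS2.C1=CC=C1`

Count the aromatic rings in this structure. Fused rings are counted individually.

5

The SMILES encodes a seven-membered carbon ring with three C=C double bonds and one sp³ carbon; a six-membered carbon ring with three alternating C=C double bonds, fused to a five-membered carbon ring containing one C=C double bond and one sp³ carbon; a six-membered carbon ring with three alternating C=C double bonds, fused to a five-membered ring containing one sulfur and two C=C double bonds; a six-membered carbon ring with three alternating C=C double bonds, fused to a five-membered ring containing one sulfur and two C=C double bonds; a four-membered carbon ring with two alternating C=C double bonds.
The 7-membered ring has one sp³ carbon, so it is not fully conjugated — not aromatic (cycloheptatriene).
The 6-membered ring has a continuous p-orbital overlap around the ring; 3 ring double bonds give 6 π electrons. That satisfies 4n+2 with n=1, so it is aromatic (benzene ring).
The 5-membered ring has one sp³ carbon, so it is not fully conjugated — not aromatic (cyclopentene ring).
The fused 6/5-membered bicyclic (with one sulfur) is a single π system with 9 sp² atoms and 10 π electrons from ring double bonds plus a heteroatom lone pair. 10 = 4(2)+2, so the system is aromatic and both rings count as aromatic (benzothiophene).
The fused 6/5-membered bicyclic (with one sulfur) is a single π system with 9 sp² atoms and 10 π electrons from ring double bonds plus a heteroatom lone pair. 10 = 4(2)+2, so the system is aromatic and both rings count as aromatic (benzothiophene).
The 4-membered ring has only sp² ring atoms; a planar conformation would have a fully conjugated π system of 4 electrons. But 4 = 4(1), which is 4n not 4n+2, so it is not aromatic (cyclobutadiene) — cyclobutadiene is antiaromatic and distorts to a rectangle.
5 of the 8 rings are aromatic. Total: 5.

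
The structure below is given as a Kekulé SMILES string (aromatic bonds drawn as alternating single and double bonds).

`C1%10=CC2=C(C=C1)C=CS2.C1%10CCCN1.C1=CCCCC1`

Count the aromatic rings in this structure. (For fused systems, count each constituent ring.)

2

The SMILES encodes a six-membered carbon ring with three alternating C=C double bonds, fused to a five-membered ring containing one sulfur and two C=C double bonds; a five-membered saturated ring of four carbons and one N–H nitrogen; a six-membered carbon ring with one C=C double bond.
The fused 6/5-membered bicyclic (with one sulfur) is a single π system with 9 sp² atoms and 10 π electrons from ring double bonds plus a heteroatom lone pair. 10 = 4(2)+2, so the system is aromatic and both rings count as aromatic (benzothiophene).
The 5-membered ring with one N–H has only sp³ atoms, so it is not fully conjugated — not aromatic (pyrrolidine).
The 6-membered ring has four sp³ carbons, so it is not fully conjugated — not aromatic (cyclohexene).
2 of the 4 rings are aromatic. Total: 2.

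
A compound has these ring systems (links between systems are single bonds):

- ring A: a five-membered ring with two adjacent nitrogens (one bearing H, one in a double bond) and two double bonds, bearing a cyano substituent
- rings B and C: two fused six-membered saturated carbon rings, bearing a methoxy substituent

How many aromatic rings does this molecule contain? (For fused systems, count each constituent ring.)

1

Ring A is fully conjugated (every ring atom contributes a p orbital); 2 ring double bonds (4 π electrons) plus a heteroatom lone pair (2) give 6 π electrons. Since 6 = 4n+2 (n=1), ring A is aromatic (pyrazole).
Ring B has only sp³ atoms, so it is not fully conjugated — not aromatic (cyclohexane ring).
Ring C has only sp³ atoms, so it is not fully conjugated — not aromatic (cyclohexane ring).
Aromatic: A. Total: 1.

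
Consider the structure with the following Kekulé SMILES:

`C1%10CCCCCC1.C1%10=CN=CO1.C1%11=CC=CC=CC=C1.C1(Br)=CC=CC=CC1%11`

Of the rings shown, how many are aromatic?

1

The SMILES encodes a seven-membered saturated carbon ring; a five-membered ring with an oxygen at position 1 and a nitrogen at position 3 (in a C=N bond), with two double bonds; an eight-membered carbon ring with four alternating C=C double bonds; a seven-membered carbon ring with three C=C double bonds and one sp³ carbon.
The 7-membered ring has only sp³ atoms, so it is not fully conjugated — not aromatic (cycloheptane).
The 5-membered ring with one oxygen and one =N– is fully conjugated (every ring atom contributes a p orbital); 2 ring double bonds (4 π electrons) plus a heteroatom lone pair (2) give 6 π electrons. 6 = 4(1)+2, so it is aromatic (oxazole).
The 8-membered ring has only sp² ring atoms; a planar conformation would have a fully conjugated π system of 8 electrons. But 8 = 4(2), which is 4n not 4n+2, so it is not aromatic (cyclooctatetraene) — cyclooctatetraene distorts into a non-planar tub to avoid antiaromaticity.
The second 7-membered ring has one sp³ carbon, so it is not fully conjugated — not aromatic (cycloheptatriene).
1 of the 4 rings is aromatic. Total: 1.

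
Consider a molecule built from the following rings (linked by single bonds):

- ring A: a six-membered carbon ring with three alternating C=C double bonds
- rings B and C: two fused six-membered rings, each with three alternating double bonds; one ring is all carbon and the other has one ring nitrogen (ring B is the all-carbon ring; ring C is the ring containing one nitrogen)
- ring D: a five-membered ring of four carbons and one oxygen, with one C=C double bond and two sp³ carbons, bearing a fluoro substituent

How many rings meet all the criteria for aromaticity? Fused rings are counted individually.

Ring A has a continuous p-orbital overlap around the ring; 3 ring double bonds give 6 π electrons. Since 6 = 4n+2 (n=1), ring A is aromatic (benzene).
Rings B and C form a fused bicyclic system (with one nitrogen) with 10 sp² atoms and 10 π electrons from ring double bonds. 10 = 4(2)+2, so the system is aromatic and both rings count as aromatic (quinoline).
Ring D has two sp³ carbons, so it is not fully conjugated — not aromatic (2,3-dihydrofuran).
Aromatic: A, B, C. Total: 3.

3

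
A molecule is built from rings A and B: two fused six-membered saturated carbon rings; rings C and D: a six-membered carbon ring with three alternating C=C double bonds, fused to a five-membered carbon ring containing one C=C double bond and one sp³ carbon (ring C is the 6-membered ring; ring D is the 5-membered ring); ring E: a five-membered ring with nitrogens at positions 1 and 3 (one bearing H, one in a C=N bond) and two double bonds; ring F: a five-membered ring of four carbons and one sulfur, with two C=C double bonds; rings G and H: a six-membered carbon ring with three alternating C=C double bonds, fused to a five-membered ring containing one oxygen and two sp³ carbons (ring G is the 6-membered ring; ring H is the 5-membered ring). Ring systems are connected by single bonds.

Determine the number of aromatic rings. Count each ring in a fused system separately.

Ring A has only sp³ atoms, so it is not fully conjugated — not aromatic (cyclohexane ring).
Ring B has only sp³ atoms, so it is not fully conjugated — not aromatic (cyclohexane ring).
Ring C is planar and fully conjugated; 3 ring double bonds give 6 π electrons. That satisfies 4n+2 with n=1, so ring C is aromatic (benzene ring).
Ring D has one sp³ carbon, so it is not fully conjugated — not aromatic (cyclopentene ring).
Ring E is planar and fully conjugated; 2 ring double bonds (4 π electrons) plus a heteroatom lone pair (2) give 6 π electrons. That satisfies 4n+2 with n=1, so ring E is aromatic (imidazole).
Ring F has a continuous p-orbital overlap around the ring; 2 ring double bonds (4 π electrons) plus a heteroatom lone pair (2) give 6 π electrons. Since 6 = 4n+2 (n=1), ring F is aromatic (thiophene).
Ring G is planar and fully conjugated; 3 ring double bonds give 6 π electrons. 6 = 4(1)+2, so ring G is aromatic (benzene ring).
Ring H has two sp³ carbons, so it is not fully conjugated — not aromatic (oxolane ring).
Aromatic: C, E, F, G. Total: 4.

4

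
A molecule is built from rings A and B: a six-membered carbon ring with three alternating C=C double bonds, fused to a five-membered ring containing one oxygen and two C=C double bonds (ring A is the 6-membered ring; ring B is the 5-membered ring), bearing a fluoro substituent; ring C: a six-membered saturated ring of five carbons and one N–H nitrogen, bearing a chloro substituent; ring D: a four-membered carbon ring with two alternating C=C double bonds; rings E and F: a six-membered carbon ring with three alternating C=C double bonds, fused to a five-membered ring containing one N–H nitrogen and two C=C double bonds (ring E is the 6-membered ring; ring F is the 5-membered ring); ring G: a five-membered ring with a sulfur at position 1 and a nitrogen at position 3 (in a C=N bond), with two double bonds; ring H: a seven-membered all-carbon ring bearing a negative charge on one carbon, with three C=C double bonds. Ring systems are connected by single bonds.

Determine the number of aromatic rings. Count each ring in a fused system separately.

5

Rings A and B form a fused bicyclic system (with one oxygen) with 9 sp² atoms and 10 π electrons from ring double bonds plus a heteroatom lone pair. 10 = 4(2)+2, so the system is aromatic and both rings count as aromatic (benzofuran).
Ring C has only sp³ atoms, so it is not fully conjugated — not aromatic (piperidine).
Ring D has only sp² ring atoms; a planar conformation would have a fully conjugated π system of 4 electrons. But 4 = 4(1), which is 4n not 4n+2, so ring D is not aromatic (cyclobutadiene) — cyclobutadiene is antiaromatic and distorts to a rectangle.
Rings E and F form a fused bicyclic system (with one N–H) with 9 sp² atoms and 10 π electrons from ring double bonds plus a heteroatom lone pair. 10 = 4(2)+2, so the system is aromatic and both rings count as aromatic (indole).
Ring G has a continuous p-orbital overlap around the ring; 2 ring double bonds (4 π electrons) plus a heteroatom lone pair (2) give 6 π electrons. That satisfies 4n+2 with n=1, so ring G is aromatic (thiazole).
Ring H has only sp² ring atoms; a planar conformation would have a fully conjugated π system of 8 electrons. But 8 = 4(2), which is 4n not 4n+2, so ring H is not aromatic (cycloheptatrienyl anion).
Aromatic: A, B, E, F, G. Total: 5.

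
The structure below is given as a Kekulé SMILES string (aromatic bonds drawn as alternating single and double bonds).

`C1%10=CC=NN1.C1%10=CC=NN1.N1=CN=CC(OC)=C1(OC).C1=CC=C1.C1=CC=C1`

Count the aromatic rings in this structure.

3

The SMILES encodes a five-membered ring with two adjacent nitrogens (one bearing H, one in a double bond) and two double bonds; a five-membered ring with two adjacent nitrogens (one bearing H, one in a double bond) and two double bonds; a six-membered ring with nitrogens at positions 1 and 3 and three alternating double bonds; a four-membered carbon ring with two alternating C=C double bonds; a four-membered carbon ring with two alternating C=C double bonds.
The 5-membered ring with two adjacent nitrogens (one N–H, one =N–) is planar and fully conjugated; 2 ring double bonds (4 π electrons) plus a heteroatom lone pair (2) give 6 π electrons. 6 = 4(1)+2, so it is aromatic (pyrazole).
The second 5-membered ring with two adjacent nitrogens (one N–H, one =N–) is fully conjugated (every ring atom contributes a p orbital); 2 ring double bonds (4 π electrons) plus a heteroatom lone pair (2) give 6 π electrons. Since 6 = 4n+2 (n=1), it is aromatic (pyrazole).
The 6-membered ring with two nitrogens (1,3) is planar and fully conjugated; 3 ring double bonds give 6 π electrons. 6 = 4(1)+2, so it is aromatic (pyrimidine).
The 4-membered ring has only sp² ring atoms; a planar conformation would have a fully conjugated π system of 4 electrons. But 4 = 4(1), which is 4n not 4n+2, so it is not aromatic (cyclobutadiene) — cyclobutadiene is antiaromatic and distorts to a rectangle.
The second 4-membered ring has only sp² ring atoms; a planar conformation would have a fully conjugated π system of 4 electrons. But 4 = 4(1), which is 4n not 4n+2, so it is not aromatic (cyclobutadiene) — cyclobutadiene is antiaromatic and distorts to a rectangle.
3 of the 5 rings are aromatic. Total: 3.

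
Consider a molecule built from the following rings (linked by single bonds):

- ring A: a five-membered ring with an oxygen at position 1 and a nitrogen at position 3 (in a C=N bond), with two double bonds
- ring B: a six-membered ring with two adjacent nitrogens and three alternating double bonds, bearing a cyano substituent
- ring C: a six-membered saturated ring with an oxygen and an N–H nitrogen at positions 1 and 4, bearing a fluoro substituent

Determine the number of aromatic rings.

2

Ring A has a continuous p-orbital overlap around the ring; 2 ring double bonds (4 π electrons) plus a heteroatom lone pair (2) give 6 π electrons. 6 = 4(1)+2, so ring A is aromatic (oxazole).
Ring B is fully conjugated (every ring atom contributes a p orbital); 3 ring double bonds give 6 π electrons. Since 6 = 4n+2 (n=1), ring B is aromatic (pyridazine).
Ring C has only sp³ atoms, so it is not fully conjugated — not aromatic (morpholine).
Aromatic: A, B. Total: 2.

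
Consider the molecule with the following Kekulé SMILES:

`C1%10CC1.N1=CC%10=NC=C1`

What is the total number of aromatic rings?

1

The SMILES encodes a three-membered saturated carbon ring; a six-membered ring with nitrogens at positions 1 and 4 and three alternating double bonds.
The 3-membered ring has only sp³ atoms, so it is not fully conjugated — not aromatic (cyclopropane).
The 6-membered ring with two nitrogens (1,4) is fully conjugated (every ring atom contributes a p orbital); 3 ring double bonds give 6 π electrons. That satisfies 4n+2 with n=1, so it is aromatic (pyrazine).
1 of the 2 rings is aromatic. Total: 1.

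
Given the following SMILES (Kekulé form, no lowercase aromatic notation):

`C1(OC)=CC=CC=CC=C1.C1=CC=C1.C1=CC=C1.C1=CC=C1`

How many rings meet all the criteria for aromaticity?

The SMILES encodes an eight-membered carbon ring with four alternating C=C double bonds; a four-membered carbon ring with two alternating C=C double bonds; a four-membered carbon ring with two alternating C=C double bonds; a four-membered carbon ring with two alternating C=C double bonds.
The 8-membered ring has only sp² ring atoms; a planar conformation would have a fully conjugated π system of 8 electrons. But 8 = 4(2), which is 4n not 4n+2, so it is not aromatic (cyclooctatetraene) — cyclooctatetraene distorts into a non-planar tub to avoid antiaromaticity.
The 4-membered ring has only sp² ring atoms; a planar conformation would have a fully conjugated π system of 4 electrons. But 4 = 4(1), which is 4n not 4n+2, so it is not aromatic (cyclobutadiene) — cyclobutadiene is antiaromatic and distorts to a rectangle.
The second 4-membered ring has only sp² ring atoms; a planar conformation would have a fully conjugated π system of 4 electrons. But 4 = 4(1), which is 4n not 4n+2, so it is not aromatic (cyclobutadiene) — cyclobutadiene is antiaromatic and distorts to a rectangle.
The third 4-membered ring has only sp² ring atoms; a planar conformation would have a fully conjugated π system of 4 electrons. But 4 = 4(1), which is 4n not 4n+2, so it is not aromatic (cyclobutadiene) — cyclobutadiene is antiaromatic and distorts to a rectangle.
None of the rings are aromatic. Total: 0.

0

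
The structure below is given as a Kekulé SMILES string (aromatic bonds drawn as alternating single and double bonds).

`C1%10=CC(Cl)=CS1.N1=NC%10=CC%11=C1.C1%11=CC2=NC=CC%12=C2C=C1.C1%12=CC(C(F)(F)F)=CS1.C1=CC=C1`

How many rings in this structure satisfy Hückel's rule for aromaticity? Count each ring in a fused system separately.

The SMILES encodes a five-membered ring of four carbons and one sulfur, with two C=C double bonds; a six-membered ring with two adjacent nitrogens and three alternating double bonds; two fused six-membered rings, each with three alternating double bonds; one ring is all carbon and the other has one ring nitrogen; a five-membered ring of four carbons and one sulfur, with two C=C double bonds; a four-membered carbon ring with two alternating C=C double bonds.
The 5-membered ring with one sulfur is fully conjugated (every ring atom contributes a p orbital); 2 ring double bonds (4 π electrons) plus a heteroatom lone pair (2) give 6 π electrons. That satisfies 4n+2 with n=1, so it is aromatic (thiophene).
The 6-membered ring with two nitrogens (1,2) has a continuous p-orbital overlap around the ring; 3 ring double bonds give 6 π electrons. 6 = 4(1)+2, so it is aromatic (pyridazine).
The fused 6/6-membered bicyclic (with one nitrogen) is a single π system with 10 sp² atoms and 10 π electrons from ring double bonds. 10 = 4(2)+2, so the system is aromatic and both rings count as aromatic (quinoline).
The second 5-membered ring with one sulfur is planar and fully conjugated; 2 ring double bonds (4 π electrons) plus a heteroatom lone pair (2) give 6 π electrons. 6 = 4(1)+2, so it is aromatic (thiophene).
The 4-membered ring has only sp² ring atoms; a planar conformation would have a fully conjugated π system of 4 electrons. But 4 = 4(1), which is 4n not 4n+2, so it is not aromatic (cyclobutadiene) — cyclobutadiene is antiaromatic and distorts to a rectangle.
5 of the 6 rings are aromatic. Total: 5.

5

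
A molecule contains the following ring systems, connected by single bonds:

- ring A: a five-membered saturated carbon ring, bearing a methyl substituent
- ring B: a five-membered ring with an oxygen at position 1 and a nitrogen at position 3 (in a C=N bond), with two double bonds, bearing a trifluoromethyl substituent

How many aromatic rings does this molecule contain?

1

Ring A has only sp³ atoms, so it is not fully conjugated — not aromatic (cyclopentane).
Ring B is planar and fully conjugated; 2 ring double bonds (4 π electrons) plus a heteroatom lone pair (2) give 6 π electrons. That satisfies 4n+2 with n=1, so ring B is aromatic (oxazole).
Aromatic: B. Total: 1.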